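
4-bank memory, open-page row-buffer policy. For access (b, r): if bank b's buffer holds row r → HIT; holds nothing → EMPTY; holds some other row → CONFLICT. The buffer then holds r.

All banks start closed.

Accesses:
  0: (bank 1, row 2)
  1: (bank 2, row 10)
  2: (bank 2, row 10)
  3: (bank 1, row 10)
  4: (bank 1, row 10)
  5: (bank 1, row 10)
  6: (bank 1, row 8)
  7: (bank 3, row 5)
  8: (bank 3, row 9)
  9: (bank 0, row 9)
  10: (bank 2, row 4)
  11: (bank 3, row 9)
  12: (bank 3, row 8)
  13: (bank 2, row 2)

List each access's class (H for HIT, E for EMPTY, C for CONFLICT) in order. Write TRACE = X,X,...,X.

TRACE = E,E,H,C,H,H,C,E,C,E,C,H,C,C

step 0: bank1 None->2 [EMPTY]
step 1: bank2 None->10 [EMPTY]
step 2: bank2 10->10 [HIT]
step 3: bank1 2->10 [CONFLICT]
step 4: bank1 10->10 [HIT]
step 5: bank1 10->10 [HIT]
step 6: bank1 10->8 [CONFLICT]
step 7: bank3 None->5 [EMPTY]
step 8: bank3 5->9 [CONFLICT]
step 9: bank0 None->9 [EMPTY]
step 10: bank2 10->4 [CONFLICT]
step 11: bank3 9->9 [HIT]
step 12: bank3 9->8 [CONFLICT]
step 13: bank2 4->2 [CONFLICT]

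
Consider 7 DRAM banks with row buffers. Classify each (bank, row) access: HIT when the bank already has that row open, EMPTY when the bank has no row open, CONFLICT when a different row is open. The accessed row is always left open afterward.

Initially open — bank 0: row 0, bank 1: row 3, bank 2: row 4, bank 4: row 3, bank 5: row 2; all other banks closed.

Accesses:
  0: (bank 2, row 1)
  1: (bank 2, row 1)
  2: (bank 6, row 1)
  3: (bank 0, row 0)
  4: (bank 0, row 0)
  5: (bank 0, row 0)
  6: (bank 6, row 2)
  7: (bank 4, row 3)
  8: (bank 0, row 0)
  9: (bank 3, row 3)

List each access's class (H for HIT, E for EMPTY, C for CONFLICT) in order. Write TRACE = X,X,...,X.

TRACE = C,H,E,H,H,H,C,H,H,E

step 0: bank2 4->1 [CONFLICT]
step 1: bank2 1->1 [HIT]
step 2: bank6 None->1 [EMPTY]
step 3: bank0 0->0 [HIT]
step 4: bank0 0->0 [HIT]
step 5: bank0 0->0 [HIT]
step 6: bank6 1->2 [CONFLICT]
step 7: bank4 3->3 [HIT]
step 8: bank0 0->0 [HIT]
step 9: bank3 None->3 [EMPTY]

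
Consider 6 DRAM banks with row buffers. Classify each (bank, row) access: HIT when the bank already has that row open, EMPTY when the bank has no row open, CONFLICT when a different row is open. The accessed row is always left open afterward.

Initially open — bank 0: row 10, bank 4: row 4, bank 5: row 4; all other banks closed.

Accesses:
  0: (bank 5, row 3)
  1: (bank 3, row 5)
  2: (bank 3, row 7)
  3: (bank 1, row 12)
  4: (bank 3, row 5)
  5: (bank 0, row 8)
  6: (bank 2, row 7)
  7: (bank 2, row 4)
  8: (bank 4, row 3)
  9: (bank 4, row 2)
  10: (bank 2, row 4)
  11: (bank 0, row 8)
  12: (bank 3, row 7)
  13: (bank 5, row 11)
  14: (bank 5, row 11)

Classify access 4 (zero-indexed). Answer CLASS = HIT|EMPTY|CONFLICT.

#0 (5,3) C  (was 4)
#1 (3,5) E
#2 (3,7) C  (was 5)
#3 (1,12) E
#4 (3,5) C  (was 7)
#5 (0,8) C  (was 10)
#6 (2,7) E
#7 (2,4) C  (was 7)
#8 (4,3) C  (was 4)
#9 (4,2) C  (was 3)
#10 (2,4) H  (was 4)
#11 (0,8) H  (was 8)
#12 (3,7) C  (was 5)
#13 (5,11) C  (was 3)
#14 (5,11) H  (was 11)

CLASS = CONFLICT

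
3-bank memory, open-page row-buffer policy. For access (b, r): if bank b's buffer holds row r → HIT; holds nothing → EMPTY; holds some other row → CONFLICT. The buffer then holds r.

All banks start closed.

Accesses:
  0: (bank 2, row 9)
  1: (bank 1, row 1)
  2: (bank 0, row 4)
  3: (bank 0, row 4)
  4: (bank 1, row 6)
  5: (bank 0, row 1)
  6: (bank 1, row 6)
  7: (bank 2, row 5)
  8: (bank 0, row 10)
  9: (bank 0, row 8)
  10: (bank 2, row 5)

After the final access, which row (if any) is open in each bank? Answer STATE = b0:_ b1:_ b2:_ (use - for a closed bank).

STATE = b0:8 b1:6 b2:5

  [0] b2 r9: no row ⇒ E
  [1] b1 r1: no row ⇒ E
  [2] b0 r4: no row ⇒ E
  [3] b0 r4: had r4 ⇒ H
  [4] b1 r6: had r1 ⇒ C
  [5] b0 r1: had r4 ⇒ C
  [6] b1 r6: had r6 ⇒ H
  [7] b2 r5: had r9 ⇒ C
  [8] b0 r10: had r1 ⇒ C
  [9] b0 r8: had r10 ⇒ C
  [10] b2 r5: had r5 ⇒ H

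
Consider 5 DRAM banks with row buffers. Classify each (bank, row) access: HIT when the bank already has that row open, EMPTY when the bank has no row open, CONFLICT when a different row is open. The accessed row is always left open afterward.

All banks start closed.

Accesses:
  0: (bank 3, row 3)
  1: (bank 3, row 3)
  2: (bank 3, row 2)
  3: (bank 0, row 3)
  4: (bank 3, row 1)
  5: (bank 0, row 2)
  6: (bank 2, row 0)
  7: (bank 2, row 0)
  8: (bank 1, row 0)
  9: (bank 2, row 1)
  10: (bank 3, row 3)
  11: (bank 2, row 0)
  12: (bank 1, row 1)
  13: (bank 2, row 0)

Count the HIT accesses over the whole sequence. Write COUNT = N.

step 0: bank3 None->3 [EMPTY]
step 1: bank3 3->3 [HIT]
step 2: bank3 3->2 [CONFLICT]
step 3: bank0 None->3 [EMPTY]
step 4: bank3 2->1 [CONFLICT]
step 5: bank0 3->2 [CONFLICT]
step 6: bank2 None->0 [EMPTY]
step 7: bank2 0->0 [HIT]
step 8: bank1 None->0 [EMPTY]
step 9: bank2 0->1 [CONFLICT]
step 10: bank3 1->3 [CONFLICT]
step 11: bank2 1->0 [CONFLICT]
step 12: bank1 0->1 [CONFLICT]
step 13: bank2 0->0 [HIT]

COUNT = 3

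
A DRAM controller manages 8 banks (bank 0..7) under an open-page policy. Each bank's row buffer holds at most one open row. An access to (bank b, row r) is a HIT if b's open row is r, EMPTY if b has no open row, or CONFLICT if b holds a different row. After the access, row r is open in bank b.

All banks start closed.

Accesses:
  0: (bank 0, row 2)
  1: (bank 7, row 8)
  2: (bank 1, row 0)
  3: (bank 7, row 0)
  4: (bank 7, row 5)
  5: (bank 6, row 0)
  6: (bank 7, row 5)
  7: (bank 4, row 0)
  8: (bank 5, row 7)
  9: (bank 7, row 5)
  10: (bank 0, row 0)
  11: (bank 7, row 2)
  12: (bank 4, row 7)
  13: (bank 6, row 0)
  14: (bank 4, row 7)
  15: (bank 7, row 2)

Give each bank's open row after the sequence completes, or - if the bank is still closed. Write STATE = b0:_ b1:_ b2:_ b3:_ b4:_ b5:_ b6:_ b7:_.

0: bank 0 row 2 — prev None → EMPTY
1: bank 7 row 8 — prev None → EMPTY
2: bank 1 row 0 — prev None → EMPTY
3: bank 7 row 0 — prev 8 → CONFLICT
4: bank 7 row 5 — prev 0 → CONFLICT
5: bank 6 row 0 — prev None → EMPTY
6: bank 7 row 5 — prev 5 → HIT
7: bank 4 row 0 — prev None → EMPTY
8: bank 5 row 7 — prev None → EMPTY
9: bank 7 row 5 — prev 5 → HIT
10: bank 0 row 0 — prev 2 → CONFLICT
11: bank 7 row 2 — prev 5 → CONFLICT
12: bank 4 row 7 — prev 0 → CONFLICT
13: bank 6 row 0 — prev 0 → HIT
14: bank 4 row 7 — prev 7 → HIT
15: bank 7 row 2 — prev 2 → HIT

STATE = b0:0 b1:0 b2:- b3:- b4:7 b5:7 b6:0 b7:2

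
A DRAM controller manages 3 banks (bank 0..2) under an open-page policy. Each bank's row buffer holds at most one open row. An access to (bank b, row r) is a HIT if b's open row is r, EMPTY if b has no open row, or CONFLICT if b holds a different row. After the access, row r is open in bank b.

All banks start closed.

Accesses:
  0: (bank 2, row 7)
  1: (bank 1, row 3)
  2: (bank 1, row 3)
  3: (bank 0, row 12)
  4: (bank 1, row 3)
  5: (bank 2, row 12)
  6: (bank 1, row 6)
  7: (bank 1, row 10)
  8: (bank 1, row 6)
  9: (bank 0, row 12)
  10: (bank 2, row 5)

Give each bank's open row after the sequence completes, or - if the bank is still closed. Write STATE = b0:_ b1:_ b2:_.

STATE = b0:12 b1:6 b2:5

step 0: bank2 None->7 [EMPTY]
step 1: bank1 None->3 [EMPTY]
step 2: bank1 3->3 [HIT]
step 3: bank0 None->12 [EMPTY]
step 4: bank1 3->3 [HIT]
step 5: bank2 7->12 [CONFLICT]
step 6: bank1 3->6 [CONFLICT]
step 7: bank1 6->10 [CONFLICT]
step 8: bank1 10->6 [CONFLICT]
step 9: bank0 12->12 [HIT]
step 10: bank2 12->5 [CONFLICT]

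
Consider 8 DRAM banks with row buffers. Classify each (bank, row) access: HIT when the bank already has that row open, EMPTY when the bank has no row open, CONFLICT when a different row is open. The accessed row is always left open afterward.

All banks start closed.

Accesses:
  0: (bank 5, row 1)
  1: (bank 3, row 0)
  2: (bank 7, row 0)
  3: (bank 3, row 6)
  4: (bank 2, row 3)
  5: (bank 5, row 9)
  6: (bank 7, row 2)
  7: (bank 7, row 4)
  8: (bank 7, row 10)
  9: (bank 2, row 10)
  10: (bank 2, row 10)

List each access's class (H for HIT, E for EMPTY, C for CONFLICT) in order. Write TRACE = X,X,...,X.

TRACE = E,E,E,C,E,C,C,C,C,C,H

#0 (5,1) E
#1 (3,0) E
#2 (7,0) E
#3 (3,6) C  (was 0)
#4 (2,3) E
#5 (5,9) C  (was 1)
#6 (7,2) C  (was 0)
#7 (7,4) C  (was 2)
#8 (7,10) C  (was 4)
#9 (2,10) C  (was 3)
#10 (2,10) H  (was 10)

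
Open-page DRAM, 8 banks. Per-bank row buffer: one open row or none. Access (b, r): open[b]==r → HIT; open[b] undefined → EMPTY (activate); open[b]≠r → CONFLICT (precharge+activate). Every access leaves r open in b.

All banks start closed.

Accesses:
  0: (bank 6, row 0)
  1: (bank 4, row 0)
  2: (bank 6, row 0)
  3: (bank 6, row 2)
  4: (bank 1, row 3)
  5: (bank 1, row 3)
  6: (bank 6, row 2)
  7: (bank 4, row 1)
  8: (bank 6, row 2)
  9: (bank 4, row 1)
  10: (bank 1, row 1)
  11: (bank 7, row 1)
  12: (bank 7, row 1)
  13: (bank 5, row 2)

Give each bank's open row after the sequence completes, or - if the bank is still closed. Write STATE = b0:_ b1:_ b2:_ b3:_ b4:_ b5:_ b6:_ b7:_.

STATE = b0:- b1:1 b2:- b3:- b4:1 b5:2 b6:2 b7:1

  [0] b6 r0: no row ⇒ E
  [1] b4 r0: no row ⇒ E
  [2] b6 r0: had r0 ⇒ H
  [3] b6 r2: had r0 ⇒ C
  [4] b1 r3: no row ⇒ E
  [5] b1 r3: had r3 ⇒ H
  [6] b6 r2: had r2 ⇒ H
  [7] b4 r1: had r0 ⇒ C
  [8] b6 r2: had r2 ⇒ H
  [9] b4 r1: had r1 ⇒ H
  [10] b1 r1: had r3 ⇒ C
  [11] b7 r1: no row ⇒ E
  [12] b7 r1: had r1 ⇒ H
  [13] b5 r2: no row ⇒ E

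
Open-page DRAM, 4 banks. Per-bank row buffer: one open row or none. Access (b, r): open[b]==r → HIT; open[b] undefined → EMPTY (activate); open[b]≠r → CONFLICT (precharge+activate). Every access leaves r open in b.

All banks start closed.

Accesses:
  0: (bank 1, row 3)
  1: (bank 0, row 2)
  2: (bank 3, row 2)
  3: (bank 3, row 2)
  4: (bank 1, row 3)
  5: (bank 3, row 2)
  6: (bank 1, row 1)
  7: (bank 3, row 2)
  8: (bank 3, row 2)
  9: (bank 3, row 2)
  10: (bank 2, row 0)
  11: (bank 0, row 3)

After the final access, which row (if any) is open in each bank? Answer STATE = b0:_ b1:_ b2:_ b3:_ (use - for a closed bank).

#0 (1,3) E
#1 (0,2) E
#2 (3,2) E
#3 (3,2) H  (was 2)
#4 (1,3) H  (was 3)
#5 (3,2) H  (was 2)
#6 (1,1) C  (was 3)
#7 (3,2) H  (was 2)
#8 (3,2) H  (was 2)
#9 (3,2) H  (was 2)
#10 (2,0) E
#11 (0,3) C  (was 2)

STATE = b0:3 b1:1 b2:0 b3:2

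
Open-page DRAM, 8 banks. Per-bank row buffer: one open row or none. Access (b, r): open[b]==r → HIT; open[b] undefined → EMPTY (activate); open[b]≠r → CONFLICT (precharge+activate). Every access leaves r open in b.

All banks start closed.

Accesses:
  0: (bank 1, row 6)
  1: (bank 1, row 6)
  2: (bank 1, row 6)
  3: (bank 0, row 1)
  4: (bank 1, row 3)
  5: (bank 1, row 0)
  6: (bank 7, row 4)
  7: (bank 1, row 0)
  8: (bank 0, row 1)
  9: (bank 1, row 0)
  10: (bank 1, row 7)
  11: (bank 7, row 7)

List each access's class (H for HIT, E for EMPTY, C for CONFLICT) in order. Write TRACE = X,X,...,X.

  [0] b1 r6: no row ⇒ E
  [1] b1 r6: had r6 ⇒ H
  [2] b1 r6: had r6 ⇒ H
  [3] b0 r1: no row ⇒ E
  [4] b1 r3: had r6 ⇒ C
  [5] b1 r0: had r3 ⇒ C
  [6] b7 r4: no row ⇒ E
  [7] b1 r0: had r0 ⇒ H
  [8] b0 r1: had r1 ⇒ H
  [9] b1 r0: had r0 ⇒ H
  [10] b1 r7: had r0 ⇒ C
  [11] b7 r7: had r4 ⇒ C

TRACE = E,H,H,E,C,C,E,H,H,H,C,C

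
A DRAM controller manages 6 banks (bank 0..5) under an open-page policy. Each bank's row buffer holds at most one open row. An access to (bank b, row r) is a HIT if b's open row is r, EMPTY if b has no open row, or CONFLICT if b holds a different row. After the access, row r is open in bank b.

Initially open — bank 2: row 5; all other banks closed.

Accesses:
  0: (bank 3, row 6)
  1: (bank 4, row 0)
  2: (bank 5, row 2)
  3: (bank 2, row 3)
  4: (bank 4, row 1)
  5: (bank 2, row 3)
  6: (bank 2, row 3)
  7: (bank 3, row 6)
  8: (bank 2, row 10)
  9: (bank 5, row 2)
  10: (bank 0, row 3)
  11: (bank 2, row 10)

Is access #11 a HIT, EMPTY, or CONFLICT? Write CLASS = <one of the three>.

step 0: bank3 None->6 [EMPTY]
step 1: bank4 None->0 [EMPTY]
step 2: bank5 None->2 [EMPTY]
step 3: bank2 5->3 [CONFLICT]
step 4: bank4 0->1 [CONFLICT]
step 5: bank2 3->3 [HIT]
step 6: bank2 3->3 [HIT]
step 7: bank3 6->6 [HIT]
step 8: bank2 3->10 [CONFLICT]
step 9: bank5 2->2 [HIT]
step 10: bank0 None->3 [EMPTY]
step 11: bank2 10->10 [HIT]

CLASS = HIT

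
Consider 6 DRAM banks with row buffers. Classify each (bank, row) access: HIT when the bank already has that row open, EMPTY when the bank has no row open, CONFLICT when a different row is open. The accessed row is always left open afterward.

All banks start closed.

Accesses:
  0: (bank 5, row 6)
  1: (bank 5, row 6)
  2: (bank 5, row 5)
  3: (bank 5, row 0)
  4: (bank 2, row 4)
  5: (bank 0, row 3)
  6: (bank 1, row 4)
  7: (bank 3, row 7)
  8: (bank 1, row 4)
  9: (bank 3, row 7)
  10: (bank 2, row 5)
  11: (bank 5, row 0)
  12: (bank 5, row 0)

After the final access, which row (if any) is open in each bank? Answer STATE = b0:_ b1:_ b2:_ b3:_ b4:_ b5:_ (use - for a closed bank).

#0 (5,6) E
#1 (5,6) H  (was 6)
#2 (5,5) C  (was 6)
#3 (5,0) C  (was 5)
#4 (2,4) E
#5 (0,3) E
#6 (1,4) E
#7 (3,7) E
#8 (1,4) H  (was 4)
#9 (3,7) H  (was 7)
#10 (2,5) C  (was 4)
#11 (5,0) H  (was 0)
#12 (5,0) H  (was 0)

STATE = b0:3 b1:4 b2:5 b3:7 b4:- b5:0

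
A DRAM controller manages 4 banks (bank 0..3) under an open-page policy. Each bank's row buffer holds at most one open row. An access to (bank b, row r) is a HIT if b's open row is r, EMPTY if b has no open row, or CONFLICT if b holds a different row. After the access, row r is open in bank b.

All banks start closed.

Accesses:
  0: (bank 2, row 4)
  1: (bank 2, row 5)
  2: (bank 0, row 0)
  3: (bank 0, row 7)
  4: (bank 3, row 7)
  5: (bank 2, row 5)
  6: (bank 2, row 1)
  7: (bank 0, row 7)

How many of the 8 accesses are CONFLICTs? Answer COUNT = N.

COUNT = 3

  [0] b2 r4: no row ⇒ E
  [1] b2 r5: had r4 ⇒ C
  [2] b0 r0: no row ⇒ E
  [3] b0 r7: had r0 ⇒ C
  [4] b3 r7: no row ⇒ E
  [5] b2 r5: had r5 ⇒ H
  [6] b2 r1: had r5 ⇒ C
  [7] b0 r7: had r7 ⇒ H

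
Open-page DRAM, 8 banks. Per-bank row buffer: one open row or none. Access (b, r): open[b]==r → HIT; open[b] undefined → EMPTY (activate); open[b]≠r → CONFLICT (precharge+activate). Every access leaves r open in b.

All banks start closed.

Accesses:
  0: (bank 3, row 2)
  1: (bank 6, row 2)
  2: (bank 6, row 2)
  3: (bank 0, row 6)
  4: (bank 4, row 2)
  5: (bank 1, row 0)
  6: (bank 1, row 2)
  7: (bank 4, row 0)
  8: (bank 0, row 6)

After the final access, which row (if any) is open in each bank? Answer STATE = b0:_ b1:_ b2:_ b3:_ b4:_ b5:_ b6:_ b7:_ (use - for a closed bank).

STATE = b0:6 b1:2 b2:- b3:2 b4:0 b5:- b6:2 b7:-

  [0] b3 r2: no row ⇒ E
  [1] b6 r2: no row ⇒ E
  [2] b6 r2: had r2 ⇒ H
  [3] b0 r6: no row ⇒ E
  [4] b4 r2: no row ⇒ E
  [5] b1 r0: no row ⇒ E
  [6] b1 r2: had r0 ⇒ C
  [7] b4 r0: had r2 ⇒ C
  [8] b0 r6: had r6 ⇒ H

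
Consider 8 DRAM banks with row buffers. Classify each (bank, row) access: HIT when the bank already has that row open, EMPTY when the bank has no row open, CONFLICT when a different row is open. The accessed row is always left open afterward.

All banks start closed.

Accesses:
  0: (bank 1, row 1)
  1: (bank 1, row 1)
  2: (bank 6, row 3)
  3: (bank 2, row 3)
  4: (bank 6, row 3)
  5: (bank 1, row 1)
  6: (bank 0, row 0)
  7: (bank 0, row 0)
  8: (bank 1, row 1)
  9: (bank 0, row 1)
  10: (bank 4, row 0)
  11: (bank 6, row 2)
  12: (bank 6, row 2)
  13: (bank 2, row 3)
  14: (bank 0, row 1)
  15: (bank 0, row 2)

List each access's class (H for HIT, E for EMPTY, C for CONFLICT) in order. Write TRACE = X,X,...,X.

TRACE = E,H,E,E,H,H,E,H,H,C,E,C,H,H,H,C

  [0] b1 r1: no row ⇒ E
  [1] b1 r1: had r1 ⇒ H
  [2] b6 r3: no row ⇒ E
  [3] b2 r3: no row ⇒ E
  [4] b6 r3: had r3 ⇒ H
  [5] b1 r1: had r1 ⇒ H
  [6] b0 r0: no row ⇒ E
  [7] b0 r0: had r0 ⇒ H
  [8] b1 r1: had r1 ⇒ H
  [9] b0 r1: had r0 ⇒ C
  [10] b4 r0: no row ⇒ E
  [11] b6 r2: had r3 ⇒ C
  [12] b6 r2: had r2 ⇒ H
  [13] b2 r3: had r3 ⇒ H
  [14] b0 r1: had r1 ⇒ H
  [15] b0 r2: had r1 ⇒ C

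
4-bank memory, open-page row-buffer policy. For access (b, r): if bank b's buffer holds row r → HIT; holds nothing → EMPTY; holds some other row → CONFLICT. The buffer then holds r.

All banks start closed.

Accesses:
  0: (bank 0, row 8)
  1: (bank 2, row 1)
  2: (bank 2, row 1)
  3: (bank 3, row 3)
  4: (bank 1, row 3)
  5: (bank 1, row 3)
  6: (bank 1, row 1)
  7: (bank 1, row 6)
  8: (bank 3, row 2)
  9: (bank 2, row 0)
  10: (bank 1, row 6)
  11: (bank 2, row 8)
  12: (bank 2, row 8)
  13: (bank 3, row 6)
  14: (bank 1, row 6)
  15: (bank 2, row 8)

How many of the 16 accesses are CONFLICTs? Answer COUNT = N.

0: bank 0 row 8 — prev None → EMPTY
1: bank 2 row 1 — prev None → EMPTY
2: bank 2 row 1 — prev 1 → HIT
3: bank 3 row 3 — prev None → EMPTY
4: bank 1 row 3 — prev None → EMPTY
5: bank 1 row 3 — prev 3 → HIT
6: bank 1 row 1 — prev 3 → CONFLICT
7: bank 1 row 6 — prev 1 → CONFLICT
8: bank 3 row 2 — prev 3 → CONFLICT
9: bank 2 row 0 — prev 1 → CONFLICT
10: bank 1 row 6 — prev 6 → HIT
11: bank 2 row 8 — prev 0 → CONFLICT
12: bank 2 row 8 — prev 8 → HIT
13: bank 3 row 6 — prev 2 → CONFLICT
14: bank 1 row 6 — prev 6 → HIT
15: bank 2 row 8 — prev 8 → HIT

COUNT = 6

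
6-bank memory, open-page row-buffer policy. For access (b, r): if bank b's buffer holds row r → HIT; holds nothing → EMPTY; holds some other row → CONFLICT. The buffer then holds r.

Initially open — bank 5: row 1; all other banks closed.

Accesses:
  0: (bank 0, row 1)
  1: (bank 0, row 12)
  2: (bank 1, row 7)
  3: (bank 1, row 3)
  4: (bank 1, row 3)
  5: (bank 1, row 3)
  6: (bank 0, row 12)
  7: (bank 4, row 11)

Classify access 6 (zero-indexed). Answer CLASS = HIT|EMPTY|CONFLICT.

  [0] b0 r1: no row ⇒ E
  [1] b0 r12: had r1 ⇒ C
  [2] b1 r7: no row ⇒ E
  [3] b1 r3: had r7 ⇒ C
  [4] b1 r3: had r3 ⇒ H
  [5] b1 r3: had r3 ⇒ H
  [6] b0 r12: had r12 ⇒ H
  [7] b4 r11: no row ⇒ E

CLASS = HIT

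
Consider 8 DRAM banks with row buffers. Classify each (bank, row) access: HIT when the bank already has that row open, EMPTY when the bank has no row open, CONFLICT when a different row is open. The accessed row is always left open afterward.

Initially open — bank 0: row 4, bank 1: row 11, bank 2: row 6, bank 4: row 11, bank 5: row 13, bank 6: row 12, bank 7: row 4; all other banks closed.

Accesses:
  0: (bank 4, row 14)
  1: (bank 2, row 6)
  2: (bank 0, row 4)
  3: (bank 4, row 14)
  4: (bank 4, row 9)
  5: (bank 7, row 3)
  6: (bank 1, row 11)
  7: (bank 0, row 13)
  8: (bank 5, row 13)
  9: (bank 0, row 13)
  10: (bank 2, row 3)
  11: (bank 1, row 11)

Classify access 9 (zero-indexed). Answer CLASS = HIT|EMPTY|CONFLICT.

CLASS = HIT

0: bank 4 row 14 — prev 11 → CONFLICT
1: bank 2 row 6 — prev 6 → HIT
2: bank 0 row 4 — prev 4 → HIT
3: bank 4 row 14 — prev 14 → HIT
4: bank 4 row 9 — prev 14 → CONFLICT
5: bank 7 row 3 — prev 4 → CONFLICT
6: bank 1 row 11 — prev 11 → HIT
7: bank 0 row 13 — prev 4 → CONFLICT
8: bank 5 row 13 — prev 13 → HIT
9: bank 0 row 13 — prev 13 → HIT
10: bank 2 row 3 — prev 6 → CONFLICT
11: bank 1 row 11 — prev 11 → HIT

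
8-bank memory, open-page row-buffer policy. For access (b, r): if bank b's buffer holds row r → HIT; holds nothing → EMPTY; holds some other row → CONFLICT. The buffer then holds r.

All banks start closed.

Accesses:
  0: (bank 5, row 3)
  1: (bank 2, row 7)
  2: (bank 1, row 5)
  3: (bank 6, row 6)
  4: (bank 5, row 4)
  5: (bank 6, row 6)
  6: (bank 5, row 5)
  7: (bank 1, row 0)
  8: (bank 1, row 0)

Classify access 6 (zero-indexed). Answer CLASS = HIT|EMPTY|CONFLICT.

step 0: bank5 None->3 [EMPTY]
step 1: bank2 None->7 [EMPTY]
step 2: bank1 None->5 [EMPTY]
step 3: bank6 None->6 [EMPTY]
step 4: bank5 3->4 [CONFLICT]
step 5: bank6 6->6 [HIT]
step 6: bank5 4->5 [CONFLICT]
step 7: bank1 5->0 [CONFLICT]
step 8: bank1 0->0 [HIT]

CLASS = CONFLICT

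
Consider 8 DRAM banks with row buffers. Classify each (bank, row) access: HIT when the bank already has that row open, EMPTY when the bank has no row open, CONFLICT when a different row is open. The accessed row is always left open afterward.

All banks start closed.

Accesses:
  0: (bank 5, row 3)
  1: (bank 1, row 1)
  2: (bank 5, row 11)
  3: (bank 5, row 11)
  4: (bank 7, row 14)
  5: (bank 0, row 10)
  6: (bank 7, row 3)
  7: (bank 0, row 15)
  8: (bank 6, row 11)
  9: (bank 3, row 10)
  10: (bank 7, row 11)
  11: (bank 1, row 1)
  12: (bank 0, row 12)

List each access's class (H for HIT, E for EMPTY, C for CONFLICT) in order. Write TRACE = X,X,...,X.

0: bank 5 row 3 — prev None → EMPTY
1: bank 1 row 1 — prev None → EMPTY
2: bank 5 row 11 — prev 3 → CONFLICT
3: bank 5 row 11 — prev 11 → HIT
4: bank 7 row 14 — prev None → EMPTY
5: bank 0 row 10 — prev None → EMPTY
6: bank 7 row 3 — prev 14 → CONFLICT
7: bank 0 row 15 — prev 10 → CONFLICT
8: bank 6 row 11 — prev None → EMPTY
9: bank 3 row 10 — prev None → EMPTY
10: bank 7 row 11 — prev 3 → CONFLICT
11: bank 1 row 1 — prev 1 → HIT
12: bank 0 row 12 — prev 15 → CONFLICT

TRACE = E,E,C,H,E,E,C,C,E,E,C,H,C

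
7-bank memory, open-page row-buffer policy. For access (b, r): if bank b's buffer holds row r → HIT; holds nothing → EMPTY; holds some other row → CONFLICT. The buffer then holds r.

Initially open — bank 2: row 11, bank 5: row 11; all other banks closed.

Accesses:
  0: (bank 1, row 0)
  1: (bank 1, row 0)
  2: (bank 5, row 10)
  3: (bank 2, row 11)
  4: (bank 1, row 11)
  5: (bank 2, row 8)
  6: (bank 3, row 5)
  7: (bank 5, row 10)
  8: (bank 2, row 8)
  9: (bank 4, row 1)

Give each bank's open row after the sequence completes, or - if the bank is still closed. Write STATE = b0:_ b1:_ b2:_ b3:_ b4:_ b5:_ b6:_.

step 0: bank1 None->0 [EMPTY]
step 1: bank1 0->0 [HIT]
step 2: bank5 11->10 [CONFLICT]
step 3: bank2 11->11 [HIT]
step 4: bank1 0->11 [CONFLICT]
step 5: bank2 11->8 [CONFLICT]
step 6: bank3 None->5 [EMPTY]
step 7: bank5 10->10 [HIT]
step 8: bank2 8->8 [HIT]
step 9: bank4 None->1 [EMPTY]

STATE = b0:- b1:11 b2:8 b3:5 b4:1 b5:10 b6:-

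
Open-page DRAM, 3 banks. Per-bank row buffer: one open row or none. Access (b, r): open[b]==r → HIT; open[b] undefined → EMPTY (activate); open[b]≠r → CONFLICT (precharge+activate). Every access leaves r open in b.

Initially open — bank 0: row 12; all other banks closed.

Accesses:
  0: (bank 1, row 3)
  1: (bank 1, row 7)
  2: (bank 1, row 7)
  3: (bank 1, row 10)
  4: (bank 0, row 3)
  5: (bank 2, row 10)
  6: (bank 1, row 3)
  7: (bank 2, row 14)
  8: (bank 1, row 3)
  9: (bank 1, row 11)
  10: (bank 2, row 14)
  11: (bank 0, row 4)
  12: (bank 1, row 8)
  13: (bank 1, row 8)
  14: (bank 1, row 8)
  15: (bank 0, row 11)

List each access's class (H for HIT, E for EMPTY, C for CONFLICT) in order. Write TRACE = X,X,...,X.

#0 (1,3) E
#1 (1,7) C  (was 3)
#2 (1,7) H  (was 7)
#3 (1,10) C  (was 7)
#4 (0,3) C  (was 12)
#5 (2,10) E
#6 (1,3) C  (was 10)
#7 (2,14) C  (was 10)
#8 (1,3) H  (was 3)
#9 (1,11) C  (was 3)
#10 (2,14) H  (was 14)
#11 (0,4) C  (was 3)
#12 (1,8) C  (was 11)
#13 (1,8) H  (was 8)
#14 (1,8) H  (was 8)
#15 (0,11) C  (was 4)

TRACE = E,C,H,C,C,E,C,C,H,C,H,C,C,H,H,C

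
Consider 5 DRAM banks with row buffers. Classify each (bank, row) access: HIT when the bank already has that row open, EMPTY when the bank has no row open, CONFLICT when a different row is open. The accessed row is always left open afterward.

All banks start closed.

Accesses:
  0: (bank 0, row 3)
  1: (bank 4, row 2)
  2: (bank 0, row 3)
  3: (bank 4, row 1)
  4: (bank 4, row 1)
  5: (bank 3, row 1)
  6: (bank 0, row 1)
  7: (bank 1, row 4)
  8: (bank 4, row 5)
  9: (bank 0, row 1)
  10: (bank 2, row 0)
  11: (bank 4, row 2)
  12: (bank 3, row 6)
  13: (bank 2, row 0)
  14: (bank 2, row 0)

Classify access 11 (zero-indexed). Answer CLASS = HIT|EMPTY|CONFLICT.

#0 (0,3) E
#1 (4,2) E
#2 (0,3) H  (was 3)
#3 (4,1) C  (was 2)
#4 (4,1) H  (was 1)
#5 (3,1) E
#6 (0,1) C  (was 3)
#7 (1,4) E
#8 (4,5) C  (was 1)
#9 (0,1) H  (was 1)
#10 (2,0) E
#11 (4,2) C  (was 5)
#12 (3,6) C  (was 1)
#13 (2,0) H  (was 0)
#14 (2,0) H  (was 0)

CLASS = CONFLICT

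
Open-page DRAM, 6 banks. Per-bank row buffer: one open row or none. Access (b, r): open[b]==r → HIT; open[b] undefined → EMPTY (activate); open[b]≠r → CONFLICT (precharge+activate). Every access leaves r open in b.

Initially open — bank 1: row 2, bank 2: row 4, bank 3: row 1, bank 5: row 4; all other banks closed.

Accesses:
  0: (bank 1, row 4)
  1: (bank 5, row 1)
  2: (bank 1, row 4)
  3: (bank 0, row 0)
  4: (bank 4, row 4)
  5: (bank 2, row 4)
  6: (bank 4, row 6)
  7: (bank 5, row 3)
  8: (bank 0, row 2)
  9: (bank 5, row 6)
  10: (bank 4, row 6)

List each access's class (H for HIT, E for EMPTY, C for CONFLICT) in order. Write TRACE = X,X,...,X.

TRACE = C,C,H,E,E,H,C,C,C,C,H

step 0: bank1 2->4 [CONFLICT]
step 1: bank5 4->1 [CONFLICT]
step 2: bank1 4->4 [HIT]
step 3: bank0 None->0 [EMPTY]
step 4: bank4 None->4 [EMPTY]
step 5: bank2 4->4 [HIT]
step 6: bank4 4->6 [CONFLICT]
step 7: bank5 1->3 [CONFLICT]
step 8: bank0 0->2 [CONFLICT]
step 9: bank5 3->6 [CONFLICT]
step 10: bank4 6->6 [HIT]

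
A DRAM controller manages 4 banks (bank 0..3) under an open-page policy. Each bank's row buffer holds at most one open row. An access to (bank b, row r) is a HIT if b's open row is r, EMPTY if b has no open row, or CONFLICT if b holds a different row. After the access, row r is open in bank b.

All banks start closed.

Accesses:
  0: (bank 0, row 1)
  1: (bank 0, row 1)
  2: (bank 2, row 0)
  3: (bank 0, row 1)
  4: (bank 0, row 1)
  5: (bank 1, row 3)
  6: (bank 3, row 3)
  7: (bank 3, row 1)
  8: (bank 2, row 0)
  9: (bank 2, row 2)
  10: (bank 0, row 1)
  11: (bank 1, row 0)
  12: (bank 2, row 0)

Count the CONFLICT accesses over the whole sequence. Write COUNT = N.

COUNT = 4

step 0: bank0 None->1 [EMPTY]
step 1: bank0 1->1 [HIT]
step 2: bank2 None->0 [EMPTY]
step 3: bank0 1->1 [HIT]
step 4: bank0 1->1 [HIT]
step 5: bank1 None->3 [EMPTY]
step 6: bank3 None->3 [EMPTY]
step 7: bank3 3->1 [CONFLICT]
step 8: bank2 0->0 [HIT]
step 9: bank2 0->2 [CONFLICT]
step 10: bank0 1->1 [HIT]
step 11: bank1 3->0 [CONFLICT]
step 12: bank2 2->0 [CONFLICT]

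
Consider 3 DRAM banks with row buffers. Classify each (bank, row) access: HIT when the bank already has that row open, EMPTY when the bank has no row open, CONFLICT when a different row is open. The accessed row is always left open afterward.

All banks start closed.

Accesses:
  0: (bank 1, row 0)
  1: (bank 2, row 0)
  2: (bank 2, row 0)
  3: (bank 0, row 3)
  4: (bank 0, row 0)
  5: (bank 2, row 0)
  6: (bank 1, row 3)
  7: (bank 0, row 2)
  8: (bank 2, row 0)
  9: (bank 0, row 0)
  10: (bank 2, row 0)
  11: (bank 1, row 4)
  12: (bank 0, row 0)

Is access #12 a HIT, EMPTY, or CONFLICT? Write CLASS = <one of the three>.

CLASS = HIT

  [0] b1 r0: no row ⇒ E
  [1] b2 r0: no row ⇒ E
  [2] b2 r0: had r0 ⇒ H
  [3] b0 r3: no row ⇒ E
  [4] b0 r0: had r3 ⇒ C
  [5] b2 r0: had r0 ⇒ H
  [6] b1 r3: had r0 ⇒ C
  [7] b0 r2: had r0 ⇒ C
  [8] b2 r0: had r0 ⇒ H
  [9] b0 r0: had r2 ⇒ C
  [10] b2 r0: had r0 ⇒ H
  [11] b1 r4: had r3 ⇒ C
  [12] b0 r0: had r0 ⇒ H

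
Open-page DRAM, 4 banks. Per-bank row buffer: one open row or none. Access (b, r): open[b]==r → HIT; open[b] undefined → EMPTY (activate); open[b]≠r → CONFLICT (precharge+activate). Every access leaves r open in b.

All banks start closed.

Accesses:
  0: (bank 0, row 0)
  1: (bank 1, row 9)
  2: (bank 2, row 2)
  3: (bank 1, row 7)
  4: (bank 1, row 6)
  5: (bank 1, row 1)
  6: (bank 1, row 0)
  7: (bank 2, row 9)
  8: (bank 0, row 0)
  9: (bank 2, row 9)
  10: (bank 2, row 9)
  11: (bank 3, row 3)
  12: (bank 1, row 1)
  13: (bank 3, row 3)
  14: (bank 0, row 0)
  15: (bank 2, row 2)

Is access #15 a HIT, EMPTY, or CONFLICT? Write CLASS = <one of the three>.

CLASS = CONFLICT

0: bank 0 row 0 — prev None → EMPTY
1: bank 1 row 9 — prev None → EMPTY
2: bank 2 row 2 — prev None → EMPTY
3: bank 1 row 7 — prev 9 → CONFLICT
4: bank 1 row 6 — prev 7 → CONFLICT
5: bank 1 row 1 — prev 6 → CONFLICT
6: bank 1 row 0 — prev 1 → CONFLICT
7: bank 2 row 9 — prev 2 → CONFLICT
8: bank 0 row 0 — prev 0 → HIT
9: bank 2 row 9 — prev 9 → HIT
10: bank 2 row 9 — prev 9 → HIT
11: bank 3 row 3 — prev None → EMPTY
12: bank 1 row 1 — prev 0 → CONFLICT
13: bank 3 row 3 — prev 3 → HIT
14: bank 0 row 0 — prev 0 → HIT
15: bank 2 row 2 — prev 9 → CONFLICT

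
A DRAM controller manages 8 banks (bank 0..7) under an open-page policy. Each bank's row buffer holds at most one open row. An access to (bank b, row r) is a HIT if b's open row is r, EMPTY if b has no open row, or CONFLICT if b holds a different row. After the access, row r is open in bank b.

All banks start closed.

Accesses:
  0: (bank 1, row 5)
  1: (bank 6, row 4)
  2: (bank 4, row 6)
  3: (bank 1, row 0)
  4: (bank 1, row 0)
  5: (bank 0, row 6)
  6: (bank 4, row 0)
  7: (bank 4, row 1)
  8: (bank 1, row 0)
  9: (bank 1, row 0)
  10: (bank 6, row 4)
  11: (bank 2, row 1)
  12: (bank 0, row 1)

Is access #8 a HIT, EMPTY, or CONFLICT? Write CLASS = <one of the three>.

#0 (1,5) E
#1 (6,4) E
#2 (4,6) E
#3 (1,0) C  (was 5)
#4 (1,0) H  (was 0)
#5 (0,6) E
#6 (4,0) C  (was 6)
#7 (4,1) C  (was 0)
#8 (1,0) H  (was 0)
#9 (1,0) H  (was 0)
#10 (6,4) H  (was 4)
#11 (2,1) E
#12 (0,1) C  (was 6)

CLASS = HIT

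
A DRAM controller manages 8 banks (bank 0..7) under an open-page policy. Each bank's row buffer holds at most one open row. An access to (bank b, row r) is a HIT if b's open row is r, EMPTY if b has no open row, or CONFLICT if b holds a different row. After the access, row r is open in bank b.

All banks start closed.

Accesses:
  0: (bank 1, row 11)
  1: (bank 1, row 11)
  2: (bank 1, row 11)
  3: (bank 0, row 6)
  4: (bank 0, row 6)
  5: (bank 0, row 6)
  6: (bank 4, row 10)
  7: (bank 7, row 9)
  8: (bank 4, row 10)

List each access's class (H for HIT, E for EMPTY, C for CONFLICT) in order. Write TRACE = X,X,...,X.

TRACE = E,H,H,E,H,H,E,E,H

#0 (1,11) E
#1 (1,11) H  (was 11)
#2 (1,11) H  (was 11)
#3 (0,6) E
#4 (0,6) H  (was 6)
#5 (0,6) H  (was 6)
#6 (4,10) E
#7 (7,9) E
#8 (4,10) H  (was 10)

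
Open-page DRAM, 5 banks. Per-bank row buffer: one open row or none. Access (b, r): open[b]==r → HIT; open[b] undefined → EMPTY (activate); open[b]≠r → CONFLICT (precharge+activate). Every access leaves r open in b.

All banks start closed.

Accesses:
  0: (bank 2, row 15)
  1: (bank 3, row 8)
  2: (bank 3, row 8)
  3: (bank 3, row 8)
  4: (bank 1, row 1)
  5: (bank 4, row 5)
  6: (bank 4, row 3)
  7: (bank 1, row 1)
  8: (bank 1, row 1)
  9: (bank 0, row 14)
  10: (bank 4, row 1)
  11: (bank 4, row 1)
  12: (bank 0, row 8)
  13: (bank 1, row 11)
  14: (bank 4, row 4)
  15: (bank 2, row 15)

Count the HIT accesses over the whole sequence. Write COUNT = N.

0: bank 2 row 15 — prev None → EMPTY
1: bank 3 row 8 — prev None → EMPTY
2: bank 3 row 8 — prev 8 → HIT
3: bank 3 row 8 — prev 8 → HIT
4: bank 1 row 1 — prev None → EMPTY
5: bank 4 row 5 — prev None → EMPTY
6: bank 4 row 3 — prev 5 → CONFLICT
7: bank 1 row 1 — prev 1 → HIT
8: bank 1 row 1 — prev 1 → HIT
9: bank 0 row 14 — prev None → EMPTY
10: bank 4 row 1 — prev 3 → CONFLICT
11: bank 4 row 1 — prev 1 → HIT
12: bank 0 row 8 — prev 14 → CONFLICT
13: bank 1 row 11 — prev 1 → CONFLICT
14: bank 4 row 4 — prev 1 → CONFLICT
15: bank 2 row 15 — prev 15 → HIT

COUNT = 6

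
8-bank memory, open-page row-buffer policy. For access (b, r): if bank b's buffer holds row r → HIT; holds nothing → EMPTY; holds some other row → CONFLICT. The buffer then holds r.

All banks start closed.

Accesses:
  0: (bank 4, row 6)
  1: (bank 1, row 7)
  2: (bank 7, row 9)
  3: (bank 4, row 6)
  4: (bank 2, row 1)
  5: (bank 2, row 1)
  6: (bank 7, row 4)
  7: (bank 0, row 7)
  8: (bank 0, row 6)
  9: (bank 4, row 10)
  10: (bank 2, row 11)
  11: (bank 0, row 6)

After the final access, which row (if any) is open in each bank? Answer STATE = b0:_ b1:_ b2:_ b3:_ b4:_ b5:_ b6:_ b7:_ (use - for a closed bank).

step 0: bank4 None->6 [EMPTY]
step 1: bank1 None->7 [EMPTY]
step 2: bank7 None->9 [EMPTY]
step 3: bank4 6->6 [HIT]
step 4: bank2 None->1 [EMPTY]
step 5: bank2 1->1 [HIT]
step 6: bank7 9->4 [CONFLICT]
step 7: bank0 None->7 [EMPTY]
step 8: bank0 7->6 [CONFLICT]
step 9: bank4 6->10 [CONFLICT]
step 10: bank2 1->11 [CONFLICT]
step 11: bank0 6->6 [HIT]

STATE = b0:6 b1:7 b2:11 b3:- b4:10 b5:- b6:- b7:4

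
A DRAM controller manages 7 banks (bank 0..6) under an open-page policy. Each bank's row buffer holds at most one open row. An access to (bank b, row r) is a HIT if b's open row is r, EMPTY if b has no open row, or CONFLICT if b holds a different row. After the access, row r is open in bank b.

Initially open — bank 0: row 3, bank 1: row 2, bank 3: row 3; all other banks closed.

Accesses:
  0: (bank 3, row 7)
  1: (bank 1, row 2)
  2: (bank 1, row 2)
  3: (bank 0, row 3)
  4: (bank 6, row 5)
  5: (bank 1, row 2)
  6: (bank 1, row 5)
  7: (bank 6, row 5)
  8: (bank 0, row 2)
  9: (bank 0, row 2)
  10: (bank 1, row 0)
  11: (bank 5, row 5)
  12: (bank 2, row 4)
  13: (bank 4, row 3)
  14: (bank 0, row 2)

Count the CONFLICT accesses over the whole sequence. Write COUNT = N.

#0 (3,7) C  (was 3)
#1 (1,2) H  (was 2)
#2 (1,2) H  (was 2)
#3 (0,3) H  (was 3)
#4 (6,5) E
#5 (1,2) H  (was 2)
#6 (1,5) C  (was 2)
#7 (6,5) H  (was 5)
#8 (0,2) C  (was 3)
#9 (0,2) H  (was 2)
#10 (1,0) C  (was 5)
#11 (5,5) E
#12 (2,4) E
#13 (4,3) E
#14 (0,2) H  (was 2)

COUNT = 4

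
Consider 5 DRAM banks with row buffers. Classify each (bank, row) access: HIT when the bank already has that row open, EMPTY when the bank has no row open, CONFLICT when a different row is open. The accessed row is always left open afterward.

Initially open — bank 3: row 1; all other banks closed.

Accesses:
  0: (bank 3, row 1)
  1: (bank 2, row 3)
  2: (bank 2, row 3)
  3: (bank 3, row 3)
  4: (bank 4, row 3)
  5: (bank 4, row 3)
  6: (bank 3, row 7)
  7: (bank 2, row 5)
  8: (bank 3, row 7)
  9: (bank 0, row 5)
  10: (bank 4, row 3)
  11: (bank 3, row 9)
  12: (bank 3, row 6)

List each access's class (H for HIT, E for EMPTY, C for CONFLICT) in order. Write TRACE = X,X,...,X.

step 0: bank3 1->1 [HIT]
step 1: bank2 None->3 [EMPTY]
step 2: bank2 3->3 [HIT]
step 3: bank3 1->3 [CONFLICT]
step 4: bank4 None->3 [EMPTY]
step 5: bank4 3->3 [HIT]
step 6: bank3 3->7 [CONFLICT]
step 7: bank2 3->5 [CONFLICT]
step 8: bank3 7->7 [HIT]
step 9: bank0 None->5 [EMPTY]
step 10: bank4 3->3 [HIT]
step 11: bank3 7->9 [CONFLICT]
step 12: bank3 9->6 [CONFLICT]

TRACE = H,E,H,C,E,H,C,C,H,E,H,C,C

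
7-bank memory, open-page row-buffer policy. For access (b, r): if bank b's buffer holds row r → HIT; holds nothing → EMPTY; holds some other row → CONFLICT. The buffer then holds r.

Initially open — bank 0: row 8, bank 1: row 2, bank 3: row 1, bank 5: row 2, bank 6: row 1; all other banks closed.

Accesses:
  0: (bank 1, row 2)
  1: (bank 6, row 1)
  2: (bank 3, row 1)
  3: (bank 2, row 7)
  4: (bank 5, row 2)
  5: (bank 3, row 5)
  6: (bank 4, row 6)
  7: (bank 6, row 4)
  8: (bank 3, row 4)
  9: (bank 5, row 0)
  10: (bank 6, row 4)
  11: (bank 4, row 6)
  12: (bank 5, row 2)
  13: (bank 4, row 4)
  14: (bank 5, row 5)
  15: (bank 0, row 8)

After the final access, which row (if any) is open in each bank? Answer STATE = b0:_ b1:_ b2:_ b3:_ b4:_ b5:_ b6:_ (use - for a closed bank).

  [0] b1 r2: had r2 ⇒ H
  [1] b6 r1: had r1 ⇒ H
  [2] b3 r1: had r1 ⇒ H
  [3] b2 r7: no row ⇒ E
  [4] b5 r2: had r2 ⇒ H
  [5] b3 r5: had r1 ⇒ C
  [6] b4 r6: no row ⇒ E
  [7] b6 r4: had r1 ⇒ C
  [8] b3 r4: had r5 ⇒ C
  [9] b5 r0: had r2 ⇒ C
  [10] b6 r4: had r4 ⇒ H
  [11] b4 r6: had r6 ⇒ H
  [12] b5 r2: had r0 ⇒ C
  [13] b4 r4: had r6 ⇒ C
  [14] b5 r5: had r2 ⇒ C
  [15] b0 r8: had r8 ⇒ H

STATE = b0:8 b1:2 b2:7 b3:4 b4:4 b5:5 b6:4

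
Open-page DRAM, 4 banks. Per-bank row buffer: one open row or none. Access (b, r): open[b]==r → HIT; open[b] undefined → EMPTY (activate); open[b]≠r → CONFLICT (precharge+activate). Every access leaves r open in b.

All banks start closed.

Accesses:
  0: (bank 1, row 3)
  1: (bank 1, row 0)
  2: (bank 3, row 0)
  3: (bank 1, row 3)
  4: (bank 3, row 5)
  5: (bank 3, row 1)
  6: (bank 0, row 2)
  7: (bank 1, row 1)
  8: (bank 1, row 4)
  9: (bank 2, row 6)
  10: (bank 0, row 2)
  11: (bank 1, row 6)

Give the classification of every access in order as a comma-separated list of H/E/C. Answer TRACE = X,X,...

0: bank 1 row 3 — prev None → EMPTY
1: bank 1 row 0 — prev 3 → CONFLICT
2: bank 3 row 0 — prev None → EMPTY
3: bank 1 row 3 — prev 0 → CONFLICT
4: bank 3 row 5 — prev 0 → CONFLICT
5: bank 3 row 1 — prev 5 → CONFLICT
6: bank 0 row 2 — prev None → EMPTY
7: bank 1 row 1 — prev 3 → CONFLICT
8: bank 1 row 4 — prev 1 → CONFLICT
9: bank 2 row 6 — prev None → EMPTY
10: bank 0 row 2 — prev 2 → HIT
11: bank 1 row 6 — prev 4 → CONFLICT

TRACE = E,C,E,C,C,C,E,C,C,E,H,C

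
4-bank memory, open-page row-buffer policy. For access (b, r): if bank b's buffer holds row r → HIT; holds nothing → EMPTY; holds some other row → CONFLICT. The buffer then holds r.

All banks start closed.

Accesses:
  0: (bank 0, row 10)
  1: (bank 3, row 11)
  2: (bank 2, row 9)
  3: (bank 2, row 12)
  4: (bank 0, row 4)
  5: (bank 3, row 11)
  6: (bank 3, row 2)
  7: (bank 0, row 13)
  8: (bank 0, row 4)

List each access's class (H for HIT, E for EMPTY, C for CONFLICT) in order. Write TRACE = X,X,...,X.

  [0] b0 r10: no row ⇒ E
  [1] b3 r11: no row ⇒ E
  [2] b2 r9: no row ⇒ E
  [3] b2 r12: had r9 ⇒ C
  [4] b0 r4: had r10 ⇒ C
  [5] b3 r11: had r11 ⇒ H
  [6] b3 r2: had r11 ⇒ C
  [7] b0 r13: had r4 ⇒ C
  [8] b0 r4: had r13 ⇒ C

TRACE = E,E,E,C,C,H,C,C,C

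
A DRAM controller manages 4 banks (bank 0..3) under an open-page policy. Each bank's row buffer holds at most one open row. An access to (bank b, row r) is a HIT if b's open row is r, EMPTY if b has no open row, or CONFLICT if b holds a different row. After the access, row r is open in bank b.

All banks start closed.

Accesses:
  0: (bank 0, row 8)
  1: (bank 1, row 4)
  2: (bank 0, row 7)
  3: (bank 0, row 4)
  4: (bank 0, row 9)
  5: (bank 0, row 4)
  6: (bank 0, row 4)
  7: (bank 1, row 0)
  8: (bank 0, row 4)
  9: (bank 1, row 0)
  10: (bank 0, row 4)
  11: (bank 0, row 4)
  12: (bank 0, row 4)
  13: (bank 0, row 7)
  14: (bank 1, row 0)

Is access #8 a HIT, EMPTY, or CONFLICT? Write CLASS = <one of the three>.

CLASS = HIT

0: bank 0 row 8 — prev None → EMPTY
1: bank 1 row 4 — prev None → EMPTY
2: bank 0 row 7 — prev 8 → CONFLICT
3: bank 0 row 4 — prev 7 → CONFLICT
4: bank 0 row 9 — prev 4 → CONFLICT
5: bank 0 row 4 — prev 9 → CONFLICT
6: bank 0 row 4 — prev 4 → HIT
7: bank 1 row 0 — prev 4 → CONFLICT
8: bank 0 row 4 — prev 4 → HIT
9: bank 1 row 0 — prev 0 → HIT
10: bank 0 row 4 — prev 4 → HIT
11: bank 0 row 4 — prev 4 → HIT
12: bank 0 row 4 — prev 4 → HIT
13: bank 0 row 7 — prev 4 → CONFLICT
14: bank 1 row 0 — prev 0 → HIT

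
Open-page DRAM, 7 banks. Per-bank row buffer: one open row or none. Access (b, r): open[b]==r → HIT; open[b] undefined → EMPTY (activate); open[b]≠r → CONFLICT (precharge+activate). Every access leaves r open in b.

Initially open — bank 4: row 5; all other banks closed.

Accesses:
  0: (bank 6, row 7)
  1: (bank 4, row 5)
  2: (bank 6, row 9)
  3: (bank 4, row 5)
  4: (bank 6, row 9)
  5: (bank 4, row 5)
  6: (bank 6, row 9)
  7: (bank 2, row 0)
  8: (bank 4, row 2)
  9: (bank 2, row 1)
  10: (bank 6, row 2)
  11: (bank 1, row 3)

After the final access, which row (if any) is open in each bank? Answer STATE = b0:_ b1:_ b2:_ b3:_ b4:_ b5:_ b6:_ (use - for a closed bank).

0: bank 6 row 7 — prev None → EMPTY
1: bank 4 row 5 — prev 5 → HIT
2: bank 6 row 9 — prev 7 → CONFLICT
3: bank 4 row 5 — prev 5 → HIT
4: bank 6 row 9 — prev 9 → HIT
5: bank 4 row 5 — prev 5 → HIT
6: bank 6 row 9 — prev 9 → HIT
7: bank 2 row 0 — prev None → EMPTY
8: bank 4 row 2 — prev 5 → CONFLICT
9: bank 2 row 1 — prev 0 → CONFLICT
10: bank 6 row 2 — prev 9 → CONFLICT
11: bank 1 row 3 — prev None → EMPTY

STATE = b0:- b1:3 b2:1 b3:- b4:2 b5:- b6:2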